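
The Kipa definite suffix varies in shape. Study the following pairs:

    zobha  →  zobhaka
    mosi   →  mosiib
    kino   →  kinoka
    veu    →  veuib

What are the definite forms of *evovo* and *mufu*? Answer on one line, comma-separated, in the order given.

evovoka, mufuib

Looking at the last vowel of each stem: -ib when the last vowel of the stem is a high vowel (*mosi*, *veu*); -ka when the last vowel of the stem is a non-high vowel (*zobha*, *kino*).
*evovo*: last vowel = /o/, a non-high vowel → -ka → *evovoka*.
Since the last vowel of *mufu* is /u/ (a high vowel), it takes -ib, giving *mufuib*.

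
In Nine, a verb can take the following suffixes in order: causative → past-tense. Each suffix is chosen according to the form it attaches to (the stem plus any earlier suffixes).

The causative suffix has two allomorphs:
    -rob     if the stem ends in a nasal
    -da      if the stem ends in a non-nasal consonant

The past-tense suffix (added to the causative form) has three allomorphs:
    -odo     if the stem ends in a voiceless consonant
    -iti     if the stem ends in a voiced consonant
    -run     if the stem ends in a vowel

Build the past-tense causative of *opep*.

opepdarun

Since the final consonant of *opep* is /p/ (non-nasal), it takes -da, giving *opepda*.
The causative form *opepda* — final sound /a/ (a vowel) → -run → *opepdarun*.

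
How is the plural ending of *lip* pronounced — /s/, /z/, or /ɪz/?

/s/

The stem *lip* ends in a voiceless non-sibilant consonant.
The plural suffix surfaces as /ɪz/ after sibilants, /s/ after other voiceless consonants, and /z/ after other voiced sounds.
So the plural -s on *lip* is pronounced /s/.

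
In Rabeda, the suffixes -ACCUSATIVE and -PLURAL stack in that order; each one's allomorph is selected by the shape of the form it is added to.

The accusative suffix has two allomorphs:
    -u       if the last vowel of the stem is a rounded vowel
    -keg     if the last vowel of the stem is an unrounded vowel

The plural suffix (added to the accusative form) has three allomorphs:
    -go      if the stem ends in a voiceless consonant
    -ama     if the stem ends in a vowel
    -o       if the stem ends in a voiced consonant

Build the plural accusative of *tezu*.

*tezu* — last vowel /u/ (a rounded vowel) → -u → *tezuu*.
The accusative form *tezuu* — final sound /u/ (a vowel) → -ama → *tezuuama*.

tezuuama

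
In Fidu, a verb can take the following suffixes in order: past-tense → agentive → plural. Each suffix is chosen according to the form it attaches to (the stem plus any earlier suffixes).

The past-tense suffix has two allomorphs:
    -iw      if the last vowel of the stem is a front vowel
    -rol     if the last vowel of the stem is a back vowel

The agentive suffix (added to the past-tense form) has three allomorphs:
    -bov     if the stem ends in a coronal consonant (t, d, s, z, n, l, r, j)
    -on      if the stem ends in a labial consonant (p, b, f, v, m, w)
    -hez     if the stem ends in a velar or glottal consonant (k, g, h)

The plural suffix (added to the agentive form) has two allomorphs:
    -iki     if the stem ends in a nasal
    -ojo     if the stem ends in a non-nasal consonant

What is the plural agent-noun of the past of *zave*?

zaveiwoniki

*zave* — last vowel /e/ (a front vowel) → -iw → *zaveiw*.
The past-tense form *zaveiw*: final consonant = /w/, labial → -on → *zaveiwon*.
The final consonant of the agentive form *zaveiwon* is /n/, which is a nasal, so the plural suffix is -iki, giving *zaveiwoniki*.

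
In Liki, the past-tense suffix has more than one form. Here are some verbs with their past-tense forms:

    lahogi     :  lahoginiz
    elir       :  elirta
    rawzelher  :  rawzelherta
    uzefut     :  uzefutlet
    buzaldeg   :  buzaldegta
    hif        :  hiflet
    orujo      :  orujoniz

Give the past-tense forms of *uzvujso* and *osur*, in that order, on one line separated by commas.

The alternation tracks the final sound of the stem — -let when the stem ends in a voiceless consonant (*uzefut*, *hif*); -ta when the stem ends in a voiced consonant (*elir*, *rawzelher*, *buzaldeg*); -niz when the stem ends in a vowel (*lahogi*, *orujo*).
*uzvujso* — final sound /o/ (a vowel) → -niz → *uzvujsoniz*.
Since the final sound of *osur* is /r/ (a voiced consonant), it takes -ta, giving *osurta*.

uzvujsoniz, osurta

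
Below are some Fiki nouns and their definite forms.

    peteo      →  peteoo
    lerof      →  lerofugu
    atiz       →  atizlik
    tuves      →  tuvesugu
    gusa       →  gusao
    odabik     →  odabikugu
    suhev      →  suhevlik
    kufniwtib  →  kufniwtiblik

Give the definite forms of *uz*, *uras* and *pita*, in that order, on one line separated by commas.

Looking at the final sound of each stem: -ugu when the stem ends in a voiceless consonant (*lerof*, *tuves*, *odabik*); -lik when the stem ends in a voiced consonant (*atiz*, *suhev*, *kufniwtib*); -o when the stem ends in a vowel (*peteo*, *gusa*).
*uz* — final sound /z/ (a voiced consonant) → -lik → *uzlik*.
*uras*: final sound = /s/, a voiceless consonant → -ugu → *urasugu*.
*pita*: final sound = /a/, a vowel → -o → *pitao*.

uzlik, urasugu, pitao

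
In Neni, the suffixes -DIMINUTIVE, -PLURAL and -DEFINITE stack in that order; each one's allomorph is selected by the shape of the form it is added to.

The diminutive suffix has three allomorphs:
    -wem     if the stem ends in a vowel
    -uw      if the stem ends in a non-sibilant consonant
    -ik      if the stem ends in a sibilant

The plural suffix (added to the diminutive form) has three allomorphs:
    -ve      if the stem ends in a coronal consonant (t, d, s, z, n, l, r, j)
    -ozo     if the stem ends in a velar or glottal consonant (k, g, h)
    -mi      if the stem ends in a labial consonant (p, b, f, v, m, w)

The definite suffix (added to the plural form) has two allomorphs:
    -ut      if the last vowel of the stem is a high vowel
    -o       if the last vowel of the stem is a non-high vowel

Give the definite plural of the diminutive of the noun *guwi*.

*guwi*: final sound = /i/, a vowel → -wem → *guwiwem*.
The diminutive form *guwiwem*: final consonant = /m/, labial → -mi → *guwiwemmi*.
The plural form *guwiwemmi*: last vowel = /i/, a high vowel → -ut → *guwiwemmiut*.

guwiwemmiut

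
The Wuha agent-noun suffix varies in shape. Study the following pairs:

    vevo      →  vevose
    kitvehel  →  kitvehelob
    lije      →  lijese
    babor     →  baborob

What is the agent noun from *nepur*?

The suffix is conditioned by the final sound: -ob when the stem ends in a consonant (*kitvehel*, *babor*); -se when the stem ends in a vowel (*vevo*, *lije*).
*nepur*: final sound = /r/, a consonant → -ob → *nepurob*.

nepurob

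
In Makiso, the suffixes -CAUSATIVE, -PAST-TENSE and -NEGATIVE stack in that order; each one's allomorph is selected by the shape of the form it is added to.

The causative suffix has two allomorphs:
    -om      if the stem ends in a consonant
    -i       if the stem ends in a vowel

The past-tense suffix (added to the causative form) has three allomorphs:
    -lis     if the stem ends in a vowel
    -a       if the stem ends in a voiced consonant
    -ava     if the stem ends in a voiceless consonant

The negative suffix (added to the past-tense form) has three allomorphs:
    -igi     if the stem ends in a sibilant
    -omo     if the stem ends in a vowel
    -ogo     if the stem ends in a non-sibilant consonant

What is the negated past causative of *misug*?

misugomaomo

*misug* — final sound /g/ (a consonant) → -om → *misugom*.
The final sound of the causative form *misugom* is /m/, which is a voiced consonant, so the past-tense suffix is -a, giving *misugoma*.
The past-tense form *misugoma* — final sound /a/ (a vowel) → -omo → *misugomaomo*.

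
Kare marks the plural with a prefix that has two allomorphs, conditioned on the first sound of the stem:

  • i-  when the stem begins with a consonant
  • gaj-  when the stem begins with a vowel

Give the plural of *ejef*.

*ejef* — first sound /e/ (a vowel) → gaj- → *gajejef*.

gajejef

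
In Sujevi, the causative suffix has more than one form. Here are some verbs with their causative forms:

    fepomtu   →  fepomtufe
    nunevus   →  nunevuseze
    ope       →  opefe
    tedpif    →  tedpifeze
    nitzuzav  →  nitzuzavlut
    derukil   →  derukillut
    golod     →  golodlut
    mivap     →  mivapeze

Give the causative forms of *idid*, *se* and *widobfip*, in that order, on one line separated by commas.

The suffix is conditioned by the final sound: -eze when the stem ends in a voiceless consonant (*nunevus*, *tedpif*, *mivap*); -lut when the stem ends in a voiced consonant (*nitzuzav*, *derukil*, *golod*); -fe when the stem ends in a vowel (*fepomtu*, *ope*).
Since the final sound of *idid* is /d/ (a voiced consonant), it takes -lut, giving *ididlut*.
*se*: final sound = /e/, a vowel → -fe → *sefe*.
The final sound of *widobfip* is /p/, which is a voiceless consonant, so the suffix is -eze, giving *widobfipeze*.

ididlut, sefe, widobfipeze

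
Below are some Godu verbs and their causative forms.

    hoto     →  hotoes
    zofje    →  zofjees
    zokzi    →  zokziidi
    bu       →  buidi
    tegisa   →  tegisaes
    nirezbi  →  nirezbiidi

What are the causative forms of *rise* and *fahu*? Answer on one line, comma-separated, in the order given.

The pattern is height harmony: -idi when the last vowel of the stem is a high vowel (*zokzi*, *bu*, *nirezbi*); -es when the last vowel of the stem is a non-high vowel (*hoto*, *zofje*, *tegisa*).
Since the last vowel of *rise* is /e/ (a non-high vowel), it takes -es, giving *risees*.
Since the last vowel of *fahu* is /u/ (a high vowel), it takes -idi, giving *fahuidi*.

risees, fahuidi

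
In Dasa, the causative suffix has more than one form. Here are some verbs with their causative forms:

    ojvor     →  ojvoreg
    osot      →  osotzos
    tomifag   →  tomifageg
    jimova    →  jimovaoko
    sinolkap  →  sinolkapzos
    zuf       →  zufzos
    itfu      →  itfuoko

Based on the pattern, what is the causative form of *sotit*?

sotitzos

The alternation tracks the final sound of the stem — -zos when the stem ends in a voiceless consonant (*osot*, *sinolkap*, *zuf*); -eg when the stem ends in a voiced consonant (*ojvor*, *tomifag*); -oko when the stem ends in a vowel (*jimova*, *itfu*).
Since the final sound of *sotit* is /t/ (a voiceless consonant), it takes -zos, giving *sotitzos*.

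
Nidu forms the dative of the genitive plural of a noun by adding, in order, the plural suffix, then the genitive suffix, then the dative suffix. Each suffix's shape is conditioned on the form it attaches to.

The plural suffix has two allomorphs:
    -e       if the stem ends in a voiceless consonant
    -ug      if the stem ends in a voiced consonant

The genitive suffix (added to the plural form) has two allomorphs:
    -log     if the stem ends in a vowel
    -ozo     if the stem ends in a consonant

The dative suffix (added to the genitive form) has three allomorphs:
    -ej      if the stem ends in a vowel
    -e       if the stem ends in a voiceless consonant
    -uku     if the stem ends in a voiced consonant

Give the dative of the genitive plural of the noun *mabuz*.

Since the final consonant of *mabuz* is /z/ (voiced), it takes -ug, giving *mabuzug*.
Since the final sound of the plural form *mabuzug* is /g/ (a consonant), it takes -ozo, giving *mabuzugozo*.
The genitive form *mabuzugozo* — final sound /o/ (a vowel) → -ej → *mabuzugozoej*.

mabuzugozoej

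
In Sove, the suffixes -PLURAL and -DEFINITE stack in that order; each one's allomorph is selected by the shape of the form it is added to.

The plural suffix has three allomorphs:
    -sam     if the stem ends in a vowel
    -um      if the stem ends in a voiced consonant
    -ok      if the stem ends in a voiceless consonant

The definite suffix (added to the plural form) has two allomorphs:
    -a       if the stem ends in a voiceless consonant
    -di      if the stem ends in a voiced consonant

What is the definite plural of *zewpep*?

The final sound of *zewpep* is /p/, which is a voiceless consonant, so the plural suffix is -ok, giving *zewpepok*.
The plural form *zewpepok*: final consonant = /k/, voiceless → -a → *zewpepoka*.

zewpepoka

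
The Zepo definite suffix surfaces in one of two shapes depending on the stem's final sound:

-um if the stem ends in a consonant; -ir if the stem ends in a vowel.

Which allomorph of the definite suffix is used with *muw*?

Since the final sound of *muw* is /w/ (a consonant), it takes -um.

-um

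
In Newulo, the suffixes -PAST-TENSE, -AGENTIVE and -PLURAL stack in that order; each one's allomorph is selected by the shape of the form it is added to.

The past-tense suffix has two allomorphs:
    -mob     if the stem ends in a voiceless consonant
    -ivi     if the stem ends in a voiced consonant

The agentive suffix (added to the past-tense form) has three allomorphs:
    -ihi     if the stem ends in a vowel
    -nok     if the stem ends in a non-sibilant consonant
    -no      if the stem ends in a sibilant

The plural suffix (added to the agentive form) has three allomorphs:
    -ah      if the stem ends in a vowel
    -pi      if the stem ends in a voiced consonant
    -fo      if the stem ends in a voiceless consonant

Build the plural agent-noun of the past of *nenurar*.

*nenurar* — final consonant /r/ (voiced) → -ivi → *nenurarivi*.
The past-tense form *nenurarivi* — final sound /i/ (a vowel) → -ihi → *nenurariviihi*.
Since the final sound of the agentive form *nenurariviihi* is /i/ (a vowel), it takes -ah, giving *nenurariviihiah*.

nenurariviihiah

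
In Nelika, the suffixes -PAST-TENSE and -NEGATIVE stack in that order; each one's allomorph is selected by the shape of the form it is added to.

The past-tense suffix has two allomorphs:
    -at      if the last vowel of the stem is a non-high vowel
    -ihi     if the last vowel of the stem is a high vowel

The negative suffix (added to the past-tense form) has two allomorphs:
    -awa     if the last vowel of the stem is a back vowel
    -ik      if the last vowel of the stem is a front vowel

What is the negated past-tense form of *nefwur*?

Since the last vowel of *nefwur* is /u/ (a high vowel), it takes -ihi, giving *nefwurihi*.
The past-tense form *nefwurihi*: last vowel = /i/, a front vowel → -ik → *nefwurihiik*.

nefwurihiik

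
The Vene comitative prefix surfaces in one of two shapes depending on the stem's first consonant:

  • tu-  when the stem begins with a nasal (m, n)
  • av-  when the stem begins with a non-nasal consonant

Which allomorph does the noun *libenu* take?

The first consonant of *libenu* is /l/, which is non-nasal, so the prefix is av-.

av-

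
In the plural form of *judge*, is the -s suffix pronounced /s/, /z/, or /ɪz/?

/ɪz/

The stem *judge* ends in a sibilant (/s, z, ʃ, ʒ, tʃ, dʒ/).
The plural suffix surfaces as /ɪz/ after sibilants, /s/ after other voiceless consonants, and /z/ after other voiced sounds.
So the plural -s on *judge* is pronounced /ɪz/.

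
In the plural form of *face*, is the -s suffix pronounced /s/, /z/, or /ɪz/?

/ɪz/

The stem *face* ends in a sibilant (/s, z, ʃ, ʒ, tʃ, dʒ/).
The plural suffix surfaces as /ɪz/ after sibilants, /s/ after other voiceless consonants, and /z/ after other voiced sounds.
So the plural -s on *face* is pronounced /ɪz/.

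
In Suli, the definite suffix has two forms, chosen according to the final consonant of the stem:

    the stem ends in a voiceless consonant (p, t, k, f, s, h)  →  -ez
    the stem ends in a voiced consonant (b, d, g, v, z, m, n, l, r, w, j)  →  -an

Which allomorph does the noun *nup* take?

-ez

*nup*: final consonant = /p/, voiceless → -ez.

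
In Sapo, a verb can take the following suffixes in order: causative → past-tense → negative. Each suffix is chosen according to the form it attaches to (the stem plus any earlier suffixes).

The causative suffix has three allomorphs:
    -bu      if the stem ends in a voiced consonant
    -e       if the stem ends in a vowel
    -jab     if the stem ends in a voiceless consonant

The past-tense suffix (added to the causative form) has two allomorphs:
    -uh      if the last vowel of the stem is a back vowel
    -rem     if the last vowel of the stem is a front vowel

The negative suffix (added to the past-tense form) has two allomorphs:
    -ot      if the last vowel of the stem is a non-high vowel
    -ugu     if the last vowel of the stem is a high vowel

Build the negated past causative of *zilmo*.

zilmoeremot

*zilmo*: final sound = /o/, a vowel → -e → *zilmoe*.
Since the last vowel of the causative form *zilmoe* is /e/ (a front vowel), it takes -rem, giving *zilmoerem*.
The past-tense form *zilmoerem* — last vowel /e/ (a non-high vowel) → -ot → *zilmoeremot*.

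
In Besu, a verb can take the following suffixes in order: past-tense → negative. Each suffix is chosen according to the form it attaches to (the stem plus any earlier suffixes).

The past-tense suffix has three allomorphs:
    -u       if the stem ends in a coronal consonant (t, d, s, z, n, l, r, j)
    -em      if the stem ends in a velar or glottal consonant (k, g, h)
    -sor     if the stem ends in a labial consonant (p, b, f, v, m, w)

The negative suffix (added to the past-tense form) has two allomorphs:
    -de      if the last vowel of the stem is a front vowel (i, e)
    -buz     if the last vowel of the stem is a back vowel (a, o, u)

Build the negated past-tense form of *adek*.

*adek* — final consonant /k/ (velar/glottal) → -em → *adekem*.
The past-tense form *adekem* — last vowel /e/ (a front vowel) → -de → *adekemde*.

adekemde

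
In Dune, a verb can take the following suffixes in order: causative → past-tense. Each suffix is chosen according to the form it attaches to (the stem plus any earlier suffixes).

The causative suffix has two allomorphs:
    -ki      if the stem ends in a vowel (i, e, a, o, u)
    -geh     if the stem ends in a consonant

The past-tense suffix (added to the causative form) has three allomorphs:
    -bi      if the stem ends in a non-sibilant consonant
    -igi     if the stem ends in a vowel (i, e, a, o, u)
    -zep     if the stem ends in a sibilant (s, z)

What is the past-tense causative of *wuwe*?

The final sound of *wuwe* is /e/, which is a vowel, so the causative suffix is -ki, giving *wuweki*.
The final sound of the causative form *wuweki* is /i/, which is a vowel, so the past-tense suffix is -igi, giving *wuwekiigi*.

wuwekiigi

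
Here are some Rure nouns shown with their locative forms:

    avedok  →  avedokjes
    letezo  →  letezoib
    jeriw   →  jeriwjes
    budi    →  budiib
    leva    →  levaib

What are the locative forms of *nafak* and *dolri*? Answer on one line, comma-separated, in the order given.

The pattern is consonant vs. vowel: -jes when the stem ends in a consonant (*avedok*, *jeriw*); -ib when the stem ends in a vowel (*letezo*, *budi*, *leva*).
The final sound of *nafak* is /k/, which is a consonant, so the suffix is -jes, giving *nafakjes*.
Since the final sound of *dolri* is /i/ (a vowel), it takes -ib, giving *dolriib*.

nafakjes, dolriib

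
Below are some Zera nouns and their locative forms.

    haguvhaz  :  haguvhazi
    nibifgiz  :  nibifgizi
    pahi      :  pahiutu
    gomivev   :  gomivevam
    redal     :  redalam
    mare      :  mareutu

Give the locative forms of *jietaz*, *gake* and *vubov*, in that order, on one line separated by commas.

jietazi, gakeutu, vubovam

The pattern is sibilance of the final sound: -i when the stem ends in a sibilant (*haguvhaz*, *nibifgiz*); -am when the stem ends in a non-sibilant consonant (*gomivev*, *redal*); -utu when the stem ends in a vowel (*pahi*, *mare*).
*jietaz*: final sound = /z/, a sibilant → -i → *jietazi*.
*gake* — final sound /e/ (a vowel) → -utu → *gakeutu*.
*vubov*: final sound = /v/, a non-sibilant consonant → -am → *vubovam*.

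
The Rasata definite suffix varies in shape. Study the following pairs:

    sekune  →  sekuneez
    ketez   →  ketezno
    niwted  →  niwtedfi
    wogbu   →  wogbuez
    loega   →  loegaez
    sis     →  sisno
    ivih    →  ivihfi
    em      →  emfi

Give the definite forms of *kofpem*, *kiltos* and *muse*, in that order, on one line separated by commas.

The alternation tracks the final sound of the stem — -no when the stem ends in a sibilant (*ketez*, *sis*); -fi when the stem ends in a non-sibilant consonant (*niwted*, *ivih*, *em*); -ez when the stem ends in a vowel (*sekune*, *wogbu*, *loega*).
Since the final sound of *kofpem* is /m/ (a non-sibilant consonant), it takes -fi, giving *kofpemfi*.
Since the final sound of *kiltos* is /s/ (a sibilant), it takes -no, giving *kiltosno*.
*muse* — final sound /e/ (a vowel) → -ez → *museez*.

kofpemfi, kiltosno, museez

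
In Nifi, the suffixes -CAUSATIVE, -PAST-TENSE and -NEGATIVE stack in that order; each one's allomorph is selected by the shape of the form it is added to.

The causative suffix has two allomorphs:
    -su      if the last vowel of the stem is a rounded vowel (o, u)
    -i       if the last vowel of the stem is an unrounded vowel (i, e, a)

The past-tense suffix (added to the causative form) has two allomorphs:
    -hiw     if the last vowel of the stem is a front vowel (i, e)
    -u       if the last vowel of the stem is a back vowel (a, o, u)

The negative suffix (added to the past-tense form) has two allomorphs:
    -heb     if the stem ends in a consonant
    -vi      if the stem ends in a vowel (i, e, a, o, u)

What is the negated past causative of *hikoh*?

*hikoh* — last vowel /o/ (a rounded vowel) → -su → *hikohsu*.
The last vowel of the causative form *hikohsu* is /u/, which is a back vowel, so the past-tense suffix is -u, giving *hikohsuu*.
Since the final sound of the past-tense form *hikohsuu* is /u/ (a vowel), it takes -vi, giving *hikohsuuvi*.

hikohsuuvi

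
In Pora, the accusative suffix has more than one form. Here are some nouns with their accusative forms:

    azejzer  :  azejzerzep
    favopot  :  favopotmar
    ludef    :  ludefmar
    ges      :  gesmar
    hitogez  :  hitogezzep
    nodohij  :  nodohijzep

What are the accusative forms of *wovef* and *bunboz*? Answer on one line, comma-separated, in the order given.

The pattern is voicing of the final consonant: -mar when the stem ends in a voiceless consonant (*favopot*, *ludef*, *ges*); -zep when the stem ends in a voiced consonant (*azejzer*, *hitogez*, *nodohij*).
*wovef*: final consonant = /f/, voiceless → -mar → *wovefmar*.
Since the final consonant of *bunboz* is /z/ (voiced), it takes -zep, giving *bunbozzep*.

wovefmar, bunbozzep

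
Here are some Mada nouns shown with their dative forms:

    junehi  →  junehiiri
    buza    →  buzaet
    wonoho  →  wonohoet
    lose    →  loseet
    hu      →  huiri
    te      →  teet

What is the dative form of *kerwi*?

kerwiiri

Looking at the last vowel of each stem: -iri when the last vowel of the stem is a high vowel (*junehi*, *hu*); -et when the last vowel of the stem is a non-high vowel (*buza*, *wonoho*, *lose*, *te*).
The last vowel of *kerwi* is /i/, which is a high vowel, so the suffix is -iri, giving *kerwiiri*.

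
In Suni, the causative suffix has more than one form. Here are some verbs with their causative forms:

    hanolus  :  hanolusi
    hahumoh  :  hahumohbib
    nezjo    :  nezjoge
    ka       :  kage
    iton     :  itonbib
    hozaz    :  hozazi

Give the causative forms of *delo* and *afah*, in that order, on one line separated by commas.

The suffix is conditioned by the final sound: -i when the stem ends in a sibilant (*hanolus*, *hozaz*); -bib when the stem ends in a non-sibilant consonant (*hahumoh*, *iton*); -ge when the stem ends in a vowel (*nezjo*, *ka*).
*delo* — final sound /o/ (a vowel) → -ge → *deloge*.
Since the final sound of *afah* is /h/ (a non-sibilant consonant), it takes -bib, giving *afahbib*.

deloge, afahbib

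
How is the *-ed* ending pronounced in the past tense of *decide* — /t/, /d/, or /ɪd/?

The stem *decide* ends in /t/ or /d/.
The -ed suffix is realized as /ɪd/ after /t, d/; as /t/ after other voiceless consonants; and as /d/ after other voiced sounds.
So -ed on *decide* is pronounced /ɪd/.

/ɪd/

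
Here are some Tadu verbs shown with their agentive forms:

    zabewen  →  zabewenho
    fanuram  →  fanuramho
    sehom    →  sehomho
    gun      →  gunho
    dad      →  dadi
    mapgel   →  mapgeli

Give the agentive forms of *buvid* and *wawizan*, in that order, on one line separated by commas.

buvidi, wawizanho

The suffix is conditioned by the final consonant: -ho when the stem ends in a nasal (*zabewen*, *fanuram*, *sehom*, *gun*); -i when the stem ends in a non-nasal consonant (*dad*, *mapgel*).
*buvid*: final consonant = /d/, non-nasal → -i → *buvidi*.
Since the final consonant of *wawizan* is /n/ (a nasal), it takes -ho, giving *wawizanho*.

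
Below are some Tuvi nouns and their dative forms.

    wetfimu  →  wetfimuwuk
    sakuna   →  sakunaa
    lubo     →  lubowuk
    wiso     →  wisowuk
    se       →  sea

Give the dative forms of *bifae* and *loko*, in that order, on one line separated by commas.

The suffix is conditioned by the last vowel: -wuk when the last vowel of the stem is a rounded vowel (*wetfimu*, *lubo*, *wiso*); -a when the last vowel of the stem is an unrounded vowel (*sakuna*, *se*).
*bifae*: last vowel = /e/, an unrounded vowel → -a → *bifaea*.
*loko*: last vowel = /o/, a rounded vowel → -wuk → *lokowuk*.

bifaea, lokowuk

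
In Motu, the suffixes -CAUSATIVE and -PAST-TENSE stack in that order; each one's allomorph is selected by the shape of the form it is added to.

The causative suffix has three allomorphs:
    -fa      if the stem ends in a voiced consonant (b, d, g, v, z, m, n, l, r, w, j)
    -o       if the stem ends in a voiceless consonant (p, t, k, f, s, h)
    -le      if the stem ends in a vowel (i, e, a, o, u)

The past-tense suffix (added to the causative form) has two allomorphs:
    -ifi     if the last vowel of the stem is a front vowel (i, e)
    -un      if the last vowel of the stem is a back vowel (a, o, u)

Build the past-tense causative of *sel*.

selfaun

*sel* — final sound /l/ (a voiced consonant) → -fa → *selfa*.
The causative form *selfa* — last vowel /a/ (a back vowel) → -un → *selfaun*.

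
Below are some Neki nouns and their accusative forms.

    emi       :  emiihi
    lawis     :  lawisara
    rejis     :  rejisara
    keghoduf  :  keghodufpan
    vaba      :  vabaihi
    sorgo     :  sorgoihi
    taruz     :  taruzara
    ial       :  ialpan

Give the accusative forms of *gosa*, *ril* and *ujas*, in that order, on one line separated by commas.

The alternation tracks the final sound of the stem — -ara when the stem ends in a sibilant (*lawis*, *rejis*, *taruz*); -pan when the stem ends in a non-sibilant consonant (*keghoduf*, *ial*); -ihi when the stem ends in a vowel (*emi*, *vaba*, *sorgo*).
*gosa*: final sound = /a/, a vowel → -ihi → *gosaihi*.
The final sound of *ril* is /l/, which is a non-sibilant consonant, so the suffix is -pan, giving *rilpan*.
*ujas* — final sound /s/ (a sibilant) → -ara → *ujasara*.

gosaihi, rilpan, ujasara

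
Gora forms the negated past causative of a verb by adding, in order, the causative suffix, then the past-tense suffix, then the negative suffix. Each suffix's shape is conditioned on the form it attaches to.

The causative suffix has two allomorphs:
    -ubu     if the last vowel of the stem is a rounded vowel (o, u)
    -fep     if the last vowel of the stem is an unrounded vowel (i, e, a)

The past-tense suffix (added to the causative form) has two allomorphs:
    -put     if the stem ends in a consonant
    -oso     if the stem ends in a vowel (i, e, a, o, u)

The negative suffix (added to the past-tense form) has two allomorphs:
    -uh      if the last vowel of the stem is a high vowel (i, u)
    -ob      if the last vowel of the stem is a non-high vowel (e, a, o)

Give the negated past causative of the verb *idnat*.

idnatfepputuh

Since the last vowel of *idnat* is /a/ (an unrounded vowel), it takes -fep, giving *idnatfep*.
The causative form *idnatfep*: final sound = /p/, a consonant → -put → *idnatfepput*.
The past-tense form *idnatfepput*: last vowel = /u/, a high vowel → -uh → *idnatfepputuh*.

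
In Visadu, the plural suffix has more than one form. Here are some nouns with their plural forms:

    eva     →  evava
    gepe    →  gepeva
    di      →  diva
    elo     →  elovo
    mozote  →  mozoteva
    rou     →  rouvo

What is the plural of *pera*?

The pattern is rounding harmony: -vo when the last vowel of the stem is a rounded vowel (*elo*, *rou*); -va when the last vowel of the stem is an unrounded vowel (*eva*, *gepe*, *di*, *mozote*).
*pera*: last vowel = /a/, an unrounded vowel → -va → *perava*.

perava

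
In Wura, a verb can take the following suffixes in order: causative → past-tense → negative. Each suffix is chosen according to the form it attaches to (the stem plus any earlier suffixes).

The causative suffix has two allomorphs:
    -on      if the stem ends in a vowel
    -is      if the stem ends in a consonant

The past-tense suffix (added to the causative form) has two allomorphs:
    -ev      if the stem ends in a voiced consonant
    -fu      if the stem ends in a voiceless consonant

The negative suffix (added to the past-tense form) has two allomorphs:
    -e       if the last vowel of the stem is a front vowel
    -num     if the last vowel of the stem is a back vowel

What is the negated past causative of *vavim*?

Since the final sound of *vavim* is /m/ (a consonant), it takes -is, giving *vavimis*.
The causative form *vavimis*: final consonant = /s/, voiceless → -fu → *vavimisfu*.
The past-tense form *vavimisfu*: last vowel = /u/, a back vowel → -num → *vavimisfunum*.

vavimisfunum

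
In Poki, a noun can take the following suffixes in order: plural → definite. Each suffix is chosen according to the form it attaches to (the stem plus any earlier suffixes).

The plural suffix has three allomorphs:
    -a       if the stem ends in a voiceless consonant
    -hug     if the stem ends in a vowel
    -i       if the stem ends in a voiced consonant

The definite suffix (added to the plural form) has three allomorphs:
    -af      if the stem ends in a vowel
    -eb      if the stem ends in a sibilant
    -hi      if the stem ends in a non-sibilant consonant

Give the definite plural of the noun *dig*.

digiaf

*dig*: final sound = /g/, a voiced consonant → -i → *digi*.
The final sound of the plural form *digi* is /i/, which is a vowel, so the definite suffix is -af, giving *digiaf*.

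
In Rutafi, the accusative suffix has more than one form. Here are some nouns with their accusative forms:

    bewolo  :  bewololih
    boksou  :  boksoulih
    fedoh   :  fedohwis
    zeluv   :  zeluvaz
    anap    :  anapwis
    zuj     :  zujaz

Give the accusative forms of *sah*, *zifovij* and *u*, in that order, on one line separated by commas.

sahwis, zifovijaz, ulih

Looking at the final sound of each stem: -wis when the stem ends in a voiceless consonant (*fedoh*, *anap*); -az when the stem ends in a voiced consonant (*zeluv*, *zuj*); -lih when the stem ends in a vowel (*bewolo*, *boksou*).
*sah*: final sound = /h/, a voiceless consonant → -wis → *sahwis*.
Since the final sound of *zifovij* is /j/ (a voiced consonant), it takes -az, giving *zifovijaz*.
Since the final sound of *u* is /u/ (a vowel), it takes -lih, giving *ulih*.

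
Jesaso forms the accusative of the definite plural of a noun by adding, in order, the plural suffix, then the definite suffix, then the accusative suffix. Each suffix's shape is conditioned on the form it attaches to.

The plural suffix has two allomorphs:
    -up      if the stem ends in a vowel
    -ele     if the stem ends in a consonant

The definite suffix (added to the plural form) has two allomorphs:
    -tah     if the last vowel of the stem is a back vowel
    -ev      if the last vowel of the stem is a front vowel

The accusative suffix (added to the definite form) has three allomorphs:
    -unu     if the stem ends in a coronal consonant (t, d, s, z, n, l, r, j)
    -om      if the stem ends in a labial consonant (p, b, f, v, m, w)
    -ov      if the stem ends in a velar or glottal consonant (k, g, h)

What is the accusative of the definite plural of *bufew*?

The final sound of *bufew* is /w/, which is a consonant, so the plural suffix is -ele, giving *bufewele*.
The last vowel of the plural form *bufewele* is /e/, which is a front vowel, so the definite suffix is -ev, giving *bufeweleev*.
Since the final consonant of the definite form *bufeweleev* is /v/ (labial), it takes -om, giving *bufeweleevom*.

bufeweleevom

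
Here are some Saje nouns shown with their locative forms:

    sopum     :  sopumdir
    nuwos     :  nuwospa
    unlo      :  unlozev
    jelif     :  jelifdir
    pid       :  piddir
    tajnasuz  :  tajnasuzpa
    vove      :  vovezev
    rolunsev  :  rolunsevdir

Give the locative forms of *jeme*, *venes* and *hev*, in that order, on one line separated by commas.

The alternation tracks the final sound of the stem — -pa when the stem ends in a sibilant (*nuwos*, *tajnasuz*); -dir when the stem ends in a non-sibilant consonant (*sopum*, *jelif*, *pid*, *rolunsev*); -zev when the stem ends in a vowel (*unlo*, *vove*).
The final sound of *jeme* is /e/, which is a vowel, so the suffix is -zev, giving *jemezev*.
The final sound of *venes* is /s/, which is a sibilant, so the suffix is -pa, giving *venespa*.
The final sound of *hev* is /v/, which is a non-sibilant consonant, so the suffix is -dir, giving *hevdir*.

jemezev, venespa, hevdir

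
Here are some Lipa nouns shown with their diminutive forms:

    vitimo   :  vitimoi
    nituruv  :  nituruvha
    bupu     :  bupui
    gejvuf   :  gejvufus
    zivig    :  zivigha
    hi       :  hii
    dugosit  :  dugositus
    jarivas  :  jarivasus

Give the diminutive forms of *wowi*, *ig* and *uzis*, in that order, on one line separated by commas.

wowii, igha, uzisus

The alternation tracks the final sound of the stem — -us when the stem ends in a voiceless consonant (*gejvuf*, *dugosit*, *jarivas*); -ha when the stem ends in a voiced consonant (*nituruv*, *zivig*); -i when the stem ends in a vowel (*vitimo*, *bupu*, *hi*).
Since the final sound of *wowi* is /i/ (a vowel), it takes -i, giving *wowii*.
*ig*: final sound = /g/, a voiced consonant → -ha → *igha*.
Since the final sound of *uzis* is /s/ (a voiceless consonant), it takes -us, giving *uzisus*.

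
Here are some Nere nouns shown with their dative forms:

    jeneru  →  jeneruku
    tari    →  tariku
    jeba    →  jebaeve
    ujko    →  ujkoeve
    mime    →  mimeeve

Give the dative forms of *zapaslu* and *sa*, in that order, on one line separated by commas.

Looking at the last vowel of each stem: -ku when the last vowel of the stem is a high vowel (*jeneru*, *tari*); -eve when the last vowel of the stem is a non-high vowel (*jeba*, *ujko*, *mime*).
*zapaslu* — last vowel /u/ (a high vowel) → -ku → *zapasluku*.
*sa* — last vowel /a/ (a non-high vowel) → -eve → *saeve*.

zapasluku, saeve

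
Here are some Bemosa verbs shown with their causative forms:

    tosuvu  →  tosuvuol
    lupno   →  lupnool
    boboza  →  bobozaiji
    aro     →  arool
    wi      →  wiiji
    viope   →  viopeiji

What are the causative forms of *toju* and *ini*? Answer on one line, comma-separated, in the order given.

tojuol, iniiji

The pattern is rounding harmony: -ol when the last vowel of the stem is a rounded vowel (*tosuvu*, *lupno*, *aro*); -iji when the last vowel of the stem is an unrounded vowel (*boboza*, *wi*, *viope*).
*toju* — last vowel /u/ (a rounded vowel) → -ol → *tojuol*.
*ini* — last vowel /i/ (an unrounded vowel) → -iji → *iniiji*.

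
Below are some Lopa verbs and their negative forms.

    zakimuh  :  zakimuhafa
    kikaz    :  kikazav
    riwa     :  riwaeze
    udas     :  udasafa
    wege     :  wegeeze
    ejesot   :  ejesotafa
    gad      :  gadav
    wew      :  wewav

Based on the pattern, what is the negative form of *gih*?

The suffix is conditioned by the final sound: -afa when the stem ends in a voiceless consonant (*zakimuh*, *udas*, *ejesot*); -av when the stem ends in a voiced consonant (*kikaz*, *gad*, *wew*); -eze when the stem ends in a vowel (*riwa*, *wege*).
Since the final sound of *gih* is /h/ (a voiceless consonant), it takes -afa, giving *gihafa*.

gihafa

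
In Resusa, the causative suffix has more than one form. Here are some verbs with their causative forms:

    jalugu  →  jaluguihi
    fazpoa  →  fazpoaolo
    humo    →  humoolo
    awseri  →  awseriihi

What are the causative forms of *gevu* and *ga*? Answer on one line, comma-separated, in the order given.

The pattern is height harmony: -ihi when the last vowel of the stem is a high vowel (*jalugu*, *awseri*); -olo when the last vowel of the stem is a non-high vowel (*fazpoa*, *humo*).
*gevu* — last vowel /u/ (a high vowel) → -ihi → *gevuihi*.
Since the last vowel of *ga* is /a/ (a non-high vowel), it takes -olo, giving *gaolo*.

gevuihi, gaolo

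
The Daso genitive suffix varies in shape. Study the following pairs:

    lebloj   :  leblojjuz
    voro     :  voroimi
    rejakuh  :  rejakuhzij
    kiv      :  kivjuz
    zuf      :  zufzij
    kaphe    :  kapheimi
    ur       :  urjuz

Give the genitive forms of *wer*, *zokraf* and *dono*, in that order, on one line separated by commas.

werjuz, zokrafzij, donoimi

The pattern is voicing of the final sound: -zij when the stem ends in a voiceless consonant (*rejakuh*, *zuf*); -juz when the stem ends in a voiced consonant (*lebloj*, *kiv*, *ur*); -imi when the stem ends in a vowel (*voro*, *kaphe*).
The final sound of *wer* is /r/, which is a voiced consonant, so the suffix is -juz, giving *werjuz*.
*zokraf* — final sound /f/ (a voiceless consonant) → -zij → *zokrafzij*.
The final sound of *dono* is /o/, which is a vowel, so the suffix is -imi, giving *donoimi*.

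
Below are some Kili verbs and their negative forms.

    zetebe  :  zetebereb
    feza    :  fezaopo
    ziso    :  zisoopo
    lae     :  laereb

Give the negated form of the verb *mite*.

Looking at the last vowel of each stem: -reb when the last vowel of the stem is a front vowel (*zetebe*, *lae*); -opo when the last vowel of the stem is a back vowel (*feza*, *ziso*).
Since the last vowel of *mite* is /e/ (a front vowel), it takes -reb, giving *mitereb*.

mitereb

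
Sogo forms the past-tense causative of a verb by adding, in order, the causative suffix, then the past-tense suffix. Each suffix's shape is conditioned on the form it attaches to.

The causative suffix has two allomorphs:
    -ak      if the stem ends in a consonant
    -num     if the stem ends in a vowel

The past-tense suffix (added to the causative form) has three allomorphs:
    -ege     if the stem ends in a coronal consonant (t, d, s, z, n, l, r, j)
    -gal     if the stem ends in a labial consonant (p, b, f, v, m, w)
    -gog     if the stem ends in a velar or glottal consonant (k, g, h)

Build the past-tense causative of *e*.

enumgal

*e* — final sound /e/ (a vowel) → -num → *enum*.
Since the final consonant of the causative form *enum* is /m/ (labial), it takes -gal, giving *enumgal*.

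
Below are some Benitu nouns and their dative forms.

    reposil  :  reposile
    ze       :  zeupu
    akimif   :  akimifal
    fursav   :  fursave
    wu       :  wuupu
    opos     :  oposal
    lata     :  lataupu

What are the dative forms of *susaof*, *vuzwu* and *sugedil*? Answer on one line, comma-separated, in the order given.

The alternation tracks the final sound of the stem — -al when the stem ends in a voiceless consonant (*akimif*, *opos*); -e when the stem ends in a voiced consonant (*reposil*, *fursav*); -upu when the stem ends in a vowel (*ze*, *wu*, *lata*).
*susaof* — final sound /f/ (a voiceless consonant) → -al → *susaofal*.
The final sound of *vuzwu* is /u/, which is a vowel, so the suffix is -upu, giving *vuzwuupu*.
*sugedil* — final sound /l/ (a voiced consonant) → -e → *sugedile*.

susaofal, vuzwuupu, sugedile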